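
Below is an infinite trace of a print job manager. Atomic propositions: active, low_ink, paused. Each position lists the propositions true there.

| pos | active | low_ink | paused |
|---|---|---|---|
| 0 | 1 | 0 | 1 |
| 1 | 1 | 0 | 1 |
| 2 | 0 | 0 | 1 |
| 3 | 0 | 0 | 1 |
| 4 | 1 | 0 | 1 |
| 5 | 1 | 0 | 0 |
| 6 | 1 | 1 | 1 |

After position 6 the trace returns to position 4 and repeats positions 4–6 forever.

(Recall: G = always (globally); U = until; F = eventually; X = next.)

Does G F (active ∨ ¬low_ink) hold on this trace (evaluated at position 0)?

F (active ∨ ¬low_ink) holds at every position 0..6, and those are all positions ever visited, so G F (active ∨ ¬low_ink) holds.

Holds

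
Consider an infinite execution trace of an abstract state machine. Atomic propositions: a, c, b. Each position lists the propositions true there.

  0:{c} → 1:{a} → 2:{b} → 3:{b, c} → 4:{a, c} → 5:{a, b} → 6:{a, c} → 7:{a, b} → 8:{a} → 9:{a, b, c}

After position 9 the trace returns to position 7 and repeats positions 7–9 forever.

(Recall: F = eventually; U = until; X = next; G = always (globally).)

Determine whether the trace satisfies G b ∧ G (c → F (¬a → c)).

b must hold at every position from 0 onward. It fails at position 0, so G b is false.
c → F (¬a → c) holds at every position 0..9, and those are all positions ever visited, so G (c → F (¬a → c)) holds.
Positions where c holds: 0, 3, 4, 6, 9.
Check F (¬a → c) at each: 0→ok, 3→ok, 4→ok, 6→ok, 9→ok.
At position 0: G b is false; G (c → F (¬a → c)) is true; so G b ∧ G (c → F (¬a → c)) is false.

No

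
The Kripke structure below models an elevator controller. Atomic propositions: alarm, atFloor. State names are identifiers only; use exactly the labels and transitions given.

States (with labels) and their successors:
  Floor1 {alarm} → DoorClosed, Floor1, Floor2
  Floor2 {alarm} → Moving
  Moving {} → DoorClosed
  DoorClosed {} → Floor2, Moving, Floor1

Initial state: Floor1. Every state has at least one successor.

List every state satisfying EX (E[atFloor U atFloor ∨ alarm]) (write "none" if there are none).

States satisfying E[atFloor U atFloor ∨ alarm]: {Floor1, Floor2}.
States satisfying EX (E[atFloor U atFloor ∨ alarm]): {Floor1, DoorClosed}.

{Floor1, DoorClosed}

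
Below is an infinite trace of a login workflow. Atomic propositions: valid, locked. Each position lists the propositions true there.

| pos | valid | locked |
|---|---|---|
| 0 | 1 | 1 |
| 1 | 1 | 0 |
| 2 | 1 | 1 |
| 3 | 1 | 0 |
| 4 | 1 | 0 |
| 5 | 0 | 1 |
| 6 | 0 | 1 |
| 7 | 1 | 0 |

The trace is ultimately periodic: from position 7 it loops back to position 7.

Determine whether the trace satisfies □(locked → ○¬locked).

locked → ○¬locked must hold at every position from 0 onward. It fails at position 5, so □(locked → ○¬locked) is false.
Positions where locked holds: 0, 2, 5, 6.
Check ○¬locked at each: 0→ok, 2→ok, 5→fails, 6→ok.

Violated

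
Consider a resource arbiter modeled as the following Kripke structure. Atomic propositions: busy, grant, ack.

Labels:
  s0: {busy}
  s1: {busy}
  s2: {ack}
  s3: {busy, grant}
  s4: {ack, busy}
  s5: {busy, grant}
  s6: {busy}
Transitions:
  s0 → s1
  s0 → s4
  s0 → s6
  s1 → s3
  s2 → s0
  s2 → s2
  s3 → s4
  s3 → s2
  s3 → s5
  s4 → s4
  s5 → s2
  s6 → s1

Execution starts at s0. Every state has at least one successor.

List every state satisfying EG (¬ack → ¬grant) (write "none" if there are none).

{s0, s2, s4}

States satisfying ¬ack → ¬grant: {s0, s1, s2, s4, s6}.
States satisfying EG (¬ack → ¬grant): {s0, s2, s4}.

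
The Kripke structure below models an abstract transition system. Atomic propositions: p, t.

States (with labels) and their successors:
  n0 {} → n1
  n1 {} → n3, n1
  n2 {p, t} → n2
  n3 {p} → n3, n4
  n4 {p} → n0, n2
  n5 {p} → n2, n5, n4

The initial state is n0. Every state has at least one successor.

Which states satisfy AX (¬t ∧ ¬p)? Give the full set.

States satisfying ¬t ∧ ¬p: {n0, n1}.
States satisfying AX (¬t ∧ ¬p): {n0}.

{n0}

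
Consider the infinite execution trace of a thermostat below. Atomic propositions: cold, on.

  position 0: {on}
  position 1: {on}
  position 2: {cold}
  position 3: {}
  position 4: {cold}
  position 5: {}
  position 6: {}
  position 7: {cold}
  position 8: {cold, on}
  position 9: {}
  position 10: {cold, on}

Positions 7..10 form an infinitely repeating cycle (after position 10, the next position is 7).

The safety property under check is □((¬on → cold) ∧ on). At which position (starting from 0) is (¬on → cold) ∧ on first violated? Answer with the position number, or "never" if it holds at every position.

2

Check (¬on → cold) ∧ on at each position in order: 0 ✓, 1 ✓.
At position 2 the labels are {cold}, so (¬on → cold) ∧ on is false there. This is the first violation.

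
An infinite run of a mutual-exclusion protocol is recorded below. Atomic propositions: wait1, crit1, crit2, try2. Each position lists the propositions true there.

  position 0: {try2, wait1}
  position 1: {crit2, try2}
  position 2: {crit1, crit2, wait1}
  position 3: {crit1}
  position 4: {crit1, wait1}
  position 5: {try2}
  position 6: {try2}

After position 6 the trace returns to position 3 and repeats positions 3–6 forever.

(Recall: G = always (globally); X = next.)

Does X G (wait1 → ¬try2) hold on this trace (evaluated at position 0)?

Yes

The position after 0 is 1; G (wait1 → ¬try2) is true there.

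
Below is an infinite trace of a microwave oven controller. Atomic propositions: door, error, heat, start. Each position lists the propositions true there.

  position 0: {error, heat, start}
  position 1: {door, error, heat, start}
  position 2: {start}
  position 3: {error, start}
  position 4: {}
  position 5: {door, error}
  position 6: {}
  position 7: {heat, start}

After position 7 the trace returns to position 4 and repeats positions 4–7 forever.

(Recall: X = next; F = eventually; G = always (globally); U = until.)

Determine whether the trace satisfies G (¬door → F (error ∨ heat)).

Holds

¬door → F (error ∨ heat) holds at every position 0..7, and those are all positions ever visited, so G (¬door → F (error ∨ heat)) holds.
Positions where ¬door holds: 0, 2, 3, 4, 6, 7.
Check F (error ∨ heat) at each: 0→ok, 2→ok, 3→ok, 4→ok, 6→ok, 7→ok.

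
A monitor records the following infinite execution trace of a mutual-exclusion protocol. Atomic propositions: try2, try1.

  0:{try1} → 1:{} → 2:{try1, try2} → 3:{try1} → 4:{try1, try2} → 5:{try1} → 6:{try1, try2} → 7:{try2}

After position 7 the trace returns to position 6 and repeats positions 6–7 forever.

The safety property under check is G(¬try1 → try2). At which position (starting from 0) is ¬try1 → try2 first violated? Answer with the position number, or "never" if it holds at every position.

Check ¬try1 → try2 at each position in order: 0 ✓.
At position 1 the labels are {}, so ¬try1 → try2 is false there. This is the first violation.

1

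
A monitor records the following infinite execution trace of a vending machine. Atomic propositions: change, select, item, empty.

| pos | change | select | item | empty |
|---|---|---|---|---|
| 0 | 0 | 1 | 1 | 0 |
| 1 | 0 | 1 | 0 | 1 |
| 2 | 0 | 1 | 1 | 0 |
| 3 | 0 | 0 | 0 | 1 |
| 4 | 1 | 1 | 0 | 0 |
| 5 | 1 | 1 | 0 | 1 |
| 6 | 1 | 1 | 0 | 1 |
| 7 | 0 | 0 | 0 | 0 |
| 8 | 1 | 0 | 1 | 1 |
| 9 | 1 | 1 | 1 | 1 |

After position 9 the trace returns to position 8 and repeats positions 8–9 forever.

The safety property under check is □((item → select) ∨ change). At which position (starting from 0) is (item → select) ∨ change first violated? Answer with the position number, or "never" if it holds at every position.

never

(item → select) ∨ change holds at every position 0..9, and those are all the positions the trace ever visits, so the invariant □((item → select) ∨ change) is never violated.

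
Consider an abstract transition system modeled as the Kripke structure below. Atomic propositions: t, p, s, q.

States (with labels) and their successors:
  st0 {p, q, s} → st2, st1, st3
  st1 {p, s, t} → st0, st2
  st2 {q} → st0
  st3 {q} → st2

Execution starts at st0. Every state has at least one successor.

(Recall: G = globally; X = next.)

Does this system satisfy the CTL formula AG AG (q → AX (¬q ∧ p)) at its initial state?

Violated

States satisfying AG (q → AX (¬q ∧ p)): ∅.
States satisfying AG AG (q → AX (¬q ∧ p)): ∅.
st0 is reachable from st0 and violates AG (q → AX (¬q ∧ p)), so AG fails at st0.
st0 ∉ Sat(AG AG (q → AX (¬q ∧ p))).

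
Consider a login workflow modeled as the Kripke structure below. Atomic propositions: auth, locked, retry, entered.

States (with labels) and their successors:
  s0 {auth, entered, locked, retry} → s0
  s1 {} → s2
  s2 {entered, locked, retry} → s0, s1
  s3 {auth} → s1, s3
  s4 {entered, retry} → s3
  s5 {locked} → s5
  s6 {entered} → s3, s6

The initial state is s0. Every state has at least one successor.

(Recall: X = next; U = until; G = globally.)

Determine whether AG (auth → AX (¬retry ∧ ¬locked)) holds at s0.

Does not hold

States satisfying auth → AX (¬retry ∧ ¬locked): {s1, s2, s3, s4, s5, s6}.
States satisfying AG (auth → AX (¬retry ∧ ¬locked)): {s5}.
s0 is reachable from s0 and violates auth → AX (¬retry ∧ ¬locked), so AG fails at s0.
s0 ∉ Sat(AG (auth → AX (¬retry ∧ ¬locked))).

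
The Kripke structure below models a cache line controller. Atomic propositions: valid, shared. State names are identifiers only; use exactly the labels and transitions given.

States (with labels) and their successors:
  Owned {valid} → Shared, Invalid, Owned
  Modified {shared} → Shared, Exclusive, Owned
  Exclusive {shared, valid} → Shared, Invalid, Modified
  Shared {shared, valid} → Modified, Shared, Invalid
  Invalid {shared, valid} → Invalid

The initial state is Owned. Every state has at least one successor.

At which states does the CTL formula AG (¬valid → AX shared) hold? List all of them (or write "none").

States satisfying ¬valid → AX shared: {Owned, Exclusive, Shared, Invalid}.
States satisfying AG (¬valid → AX shared): {Invalid}.

{Invalid}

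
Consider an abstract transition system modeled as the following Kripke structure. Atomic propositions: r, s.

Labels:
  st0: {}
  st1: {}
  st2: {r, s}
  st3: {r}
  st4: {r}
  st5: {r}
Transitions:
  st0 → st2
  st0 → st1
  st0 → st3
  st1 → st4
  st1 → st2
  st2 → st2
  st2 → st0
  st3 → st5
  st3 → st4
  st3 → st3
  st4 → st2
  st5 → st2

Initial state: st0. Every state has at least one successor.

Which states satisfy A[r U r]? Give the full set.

{st2, st3, st4, st5}

States satisfying r: {st2, st3, st4, st5}.
States satisfying A[r U r]: {st2, st3, st4, st5}.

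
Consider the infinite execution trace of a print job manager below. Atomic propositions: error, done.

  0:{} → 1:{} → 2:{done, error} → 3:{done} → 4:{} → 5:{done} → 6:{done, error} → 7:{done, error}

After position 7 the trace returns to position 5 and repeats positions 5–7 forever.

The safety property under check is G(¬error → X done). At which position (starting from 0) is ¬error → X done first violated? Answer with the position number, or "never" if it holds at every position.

At position 0 the labels are {} and the next position 1 has {}, so ¬error → X done is false there. This is the first violation.

0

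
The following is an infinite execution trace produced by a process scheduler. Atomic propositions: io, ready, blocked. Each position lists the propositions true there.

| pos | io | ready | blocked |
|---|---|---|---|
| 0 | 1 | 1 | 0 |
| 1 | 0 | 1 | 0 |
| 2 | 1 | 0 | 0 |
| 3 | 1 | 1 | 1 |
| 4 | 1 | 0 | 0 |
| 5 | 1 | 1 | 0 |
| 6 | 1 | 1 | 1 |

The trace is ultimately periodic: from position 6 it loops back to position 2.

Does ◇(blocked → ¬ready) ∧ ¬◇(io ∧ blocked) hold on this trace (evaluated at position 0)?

No

blocked → ¬ready holds at position 0, which is reachable from 0, so ◇(blocked → ¬ready) holds.
At position 0: ◇(blocked → ¬ready) is true; ¬◇(io ∧ blocked) is false; so ◇(blocked → ¬ready) ∧ ¬◇(io ∧ blocked) is false.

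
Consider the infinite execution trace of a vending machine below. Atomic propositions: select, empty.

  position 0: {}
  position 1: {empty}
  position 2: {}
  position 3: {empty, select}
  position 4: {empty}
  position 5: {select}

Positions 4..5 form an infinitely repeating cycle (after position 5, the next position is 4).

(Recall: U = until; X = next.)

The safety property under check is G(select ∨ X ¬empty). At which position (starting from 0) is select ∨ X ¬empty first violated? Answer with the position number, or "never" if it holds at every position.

0

At position 0 the labels are {} and the next position 1 has {empty}, so select ∨ X ¬empty is false there. This is the first violation.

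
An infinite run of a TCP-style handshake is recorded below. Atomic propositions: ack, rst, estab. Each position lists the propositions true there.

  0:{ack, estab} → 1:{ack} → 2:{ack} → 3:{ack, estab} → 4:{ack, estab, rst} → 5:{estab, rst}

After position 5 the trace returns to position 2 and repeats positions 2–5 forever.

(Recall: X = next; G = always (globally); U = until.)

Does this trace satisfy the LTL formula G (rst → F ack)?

rst → F ack holds at every position 0..5, and those are all positions ever visited, so G (rst → F ack) holds.
Positions where rst holds: 4, 5.
Check F ack at each: 4→ok, 5→ok.

Yes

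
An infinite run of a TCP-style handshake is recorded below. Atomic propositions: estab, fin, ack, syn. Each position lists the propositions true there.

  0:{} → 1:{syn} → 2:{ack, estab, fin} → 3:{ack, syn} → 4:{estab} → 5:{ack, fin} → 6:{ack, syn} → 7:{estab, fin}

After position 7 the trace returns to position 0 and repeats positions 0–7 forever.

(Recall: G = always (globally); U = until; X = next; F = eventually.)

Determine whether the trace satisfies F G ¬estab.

Violated

G ¬estab is false at every position 0..7, so it never becomes true and F G ¬estab fails.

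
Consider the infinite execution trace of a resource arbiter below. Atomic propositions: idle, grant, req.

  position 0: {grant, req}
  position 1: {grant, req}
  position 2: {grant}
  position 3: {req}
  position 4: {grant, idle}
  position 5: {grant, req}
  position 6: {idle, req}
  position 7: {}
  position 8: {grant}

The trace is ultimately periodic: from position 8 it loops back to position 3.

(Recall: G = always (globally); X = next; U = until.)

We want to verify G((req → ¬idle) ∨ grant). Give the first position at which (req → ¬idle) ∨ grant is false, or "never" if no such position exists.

6

Check (req → ¬idle) ∨ grant at each position in order: 0 ✓, 1 ✓, 2 ✓, 3 ✓, 4 ✓, 5 ✓.
At position 6 the labels are {idle, req}, so (req → ¬idle) ∨ grant is false there. This is the first violation.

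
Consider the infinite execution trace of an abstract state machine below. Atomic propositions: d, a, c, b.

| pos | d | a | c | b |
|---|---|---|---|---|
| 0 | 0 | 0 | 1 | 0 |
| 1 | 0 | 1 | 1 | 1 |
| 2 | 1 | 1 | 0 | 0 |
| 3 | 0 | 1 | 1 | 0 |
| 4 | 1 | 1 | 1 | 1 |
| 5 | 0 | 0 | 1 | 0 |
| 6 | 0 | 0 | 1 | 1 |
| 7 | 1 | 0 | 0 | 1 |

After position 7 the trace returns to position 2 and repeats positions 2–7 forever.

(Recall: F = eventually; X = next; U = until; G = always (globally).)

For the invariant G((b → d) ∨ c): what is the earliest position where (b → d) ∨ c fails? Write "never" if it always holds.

never

(b → d) ∨ c holds at every position 0..7, and those are all the positions the trace ever visits, so the invariant G((b → d) ∨ c) is never violated.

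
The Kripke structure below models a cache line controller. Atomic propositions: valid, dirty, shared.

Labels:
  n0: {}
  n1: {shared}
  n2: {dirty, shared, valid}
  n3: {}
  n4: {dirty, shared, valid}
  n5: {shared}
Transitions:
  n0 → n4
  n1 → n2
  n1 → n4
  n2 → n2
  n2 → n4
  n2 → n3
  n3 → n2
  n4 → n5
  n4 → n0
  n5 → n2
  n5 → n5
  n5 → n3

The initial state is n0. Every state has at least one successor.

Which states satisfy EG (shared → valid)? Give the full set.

{n0, n2, n3, n4}

States satisfying shared → valid: {n0, n2, n3, n4}.
States satisfying EG (shared → valid): {n0, n2, n3, n4}.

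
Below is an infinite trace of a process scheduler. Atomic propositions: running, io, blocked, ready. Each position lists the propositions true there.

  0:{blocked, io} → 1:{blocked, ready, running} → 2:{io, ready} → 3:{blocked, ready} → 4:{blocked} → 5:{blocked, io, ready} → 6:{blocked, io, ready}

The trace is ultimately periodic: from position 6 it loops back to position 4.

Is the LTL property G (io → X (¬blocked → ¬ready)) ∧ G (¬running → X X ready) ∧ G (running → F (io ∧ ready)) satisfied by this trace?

No

running → F (io ∧ ready) holds at every position 0..6, and those are all positions ever visited, so G (running → F (io ∧ ready)) holds.
Positions where running holds: 1.
Check F (io ∧ ready) at each: 1→ok.
At position 0: G (io → X (¬blocked → ¬ready)) ∧ G (¬running → X X ready) is false; G (running → F (io ∧ ready)) is true; so G (io → X (¬blocked → ¬ready)) ∧ G (¬running → X X ready) ∧ G (running → F (io ∧ ready)) is false.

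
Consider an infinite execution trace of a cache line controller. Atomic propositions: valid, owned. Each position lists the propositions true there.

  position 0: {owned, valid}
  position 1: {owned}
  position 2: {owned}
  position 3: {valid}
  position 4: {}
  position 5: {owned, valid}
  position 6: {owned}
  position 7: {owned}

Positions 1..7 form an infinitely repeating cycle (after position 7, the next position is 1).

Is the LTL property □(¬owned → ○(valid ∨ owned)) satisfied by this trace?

No

¬owned → ○(valid ∨ owned) must hold at every position from 0 onward. It fails at position 3, so □(¬owned → ○(valid ∨ owned)) is false.
Positions where ¬owned holds: 3, 4.
Check ○(valid ∨ owned) at each: 3→fails, 4→ok.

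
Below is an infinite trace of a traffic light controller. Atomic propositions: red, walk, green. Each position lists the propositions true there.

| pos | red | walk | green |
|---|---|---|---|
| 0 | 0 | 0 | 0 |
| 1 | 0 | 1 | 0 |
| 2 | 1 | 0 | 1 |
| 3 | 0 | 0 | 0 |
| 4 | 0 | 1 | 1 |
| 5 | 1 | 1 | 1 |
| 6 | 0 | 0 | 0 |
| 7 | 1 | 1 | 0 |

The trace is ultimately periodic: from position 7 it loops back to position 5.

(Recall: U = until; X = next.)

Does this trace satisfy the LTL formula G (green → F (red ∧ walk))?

Yes

green → F (red ∧ walk) holds at every position 0..7, and those are all positions ever visited, so G (green → F (red ∧ walk)) holds.
Positions where green holds: 2, 4, 5.
Check F (red ∧ walk) at each: 2→ok, 4→ok, 5→ok.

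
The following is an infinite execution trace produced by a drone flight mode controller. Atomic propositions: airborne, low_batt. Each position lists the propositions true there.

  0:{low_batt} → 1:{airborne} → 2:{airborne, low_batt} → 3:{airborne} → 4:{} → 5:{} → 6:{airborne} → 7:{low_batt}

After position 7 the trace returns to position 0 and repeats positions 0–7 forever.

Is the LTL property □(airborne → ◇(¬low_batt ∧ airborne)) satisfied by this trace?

Yes

airborne → ◇(¬low_batt ∧ airborne) holds at every position 0..7, and those are all positions ever visited, so □(airborne → ◇(¬low_batt ∧ airborne)) holds.
Positions where airborne holds: 1, 2, 3, 6.
Check ◇(¬low_batt ∧ airborne) at each: 1→ok, 2→ok, 3→ok, 6→ok.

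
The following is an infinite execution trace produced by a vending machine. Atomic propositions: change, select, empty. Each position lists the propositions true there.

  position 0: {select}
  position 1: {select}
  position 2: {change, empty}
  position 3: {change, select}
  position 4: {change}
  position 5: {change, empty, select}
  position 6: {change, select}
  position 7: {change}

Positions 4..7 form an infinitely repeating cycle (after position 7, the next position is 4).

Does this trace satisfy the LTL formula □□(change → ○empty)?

□(change → ○empty) must hold at every position from 0 onward. It fails at position 0, so □□(change → ○empty) is false.

Violated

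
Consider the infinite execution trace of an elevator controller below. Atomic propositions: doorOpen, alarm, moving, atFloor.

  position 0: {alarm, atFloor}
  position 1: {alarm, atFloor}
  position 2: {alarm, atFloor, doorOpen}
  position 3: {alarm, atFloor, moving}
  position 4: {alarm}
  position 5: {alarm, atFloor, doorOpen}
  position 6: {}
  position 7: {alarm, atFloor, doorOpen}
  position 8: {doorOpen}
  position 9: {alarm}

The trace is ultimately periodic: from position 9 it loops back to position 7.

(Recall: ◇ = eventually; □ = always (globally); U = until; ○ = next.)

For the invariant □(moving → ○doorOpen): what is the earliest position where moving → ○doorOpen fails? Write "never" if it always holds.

Check moving → ○doorOpen at each position in order: 0 ✓, 1 ✓, 2 ✓.
At position 3 the labels are {alarm, atFloor, moving} and the next position 4 has {alarm}, so moving → ○doorOpen is false there. This is the first violation.

3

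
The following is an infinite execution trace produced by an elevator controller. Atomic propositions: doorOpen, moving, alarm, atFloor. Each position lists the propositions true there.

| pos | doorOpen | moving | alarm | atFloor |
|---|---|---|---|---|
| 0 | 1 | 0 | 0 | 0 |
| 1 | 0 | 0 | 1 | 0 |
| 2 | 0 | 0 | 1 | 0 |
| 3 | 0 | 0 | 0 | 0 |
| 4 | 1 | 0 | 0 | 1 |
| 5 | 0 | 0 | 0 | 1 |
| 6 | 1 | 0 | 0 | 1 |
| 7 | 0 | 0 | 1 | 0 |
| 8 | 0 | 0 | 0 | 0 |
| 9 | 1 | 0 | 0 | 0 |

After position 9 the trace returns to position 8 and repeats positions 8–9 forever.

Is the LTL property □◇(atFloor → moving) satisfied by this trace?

◇(atFloor → moving) holds at every position 0..9, and those are all positions ever visited, so □◇(atFloor → moving) holds.

Yes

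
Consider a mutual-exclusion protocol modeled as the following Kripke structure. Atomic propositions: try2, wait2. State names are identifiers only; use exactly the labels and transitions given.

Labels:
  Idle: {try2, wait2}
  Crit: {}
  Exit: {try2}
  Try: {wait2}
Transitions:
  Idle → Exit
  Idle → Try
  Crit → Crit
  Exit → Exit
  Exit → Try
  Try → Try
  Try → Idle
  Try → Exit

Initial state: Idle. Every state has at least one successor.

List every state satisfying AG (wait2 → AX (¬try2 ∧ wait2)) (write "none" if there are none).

States satisfying wait2 → AX (¬try2 ∧ wait2): {Crit, Exit}.
States satisfying AG (wait2 → AX (¬try2 ∧ wait2)): {Crit}.

{Crit}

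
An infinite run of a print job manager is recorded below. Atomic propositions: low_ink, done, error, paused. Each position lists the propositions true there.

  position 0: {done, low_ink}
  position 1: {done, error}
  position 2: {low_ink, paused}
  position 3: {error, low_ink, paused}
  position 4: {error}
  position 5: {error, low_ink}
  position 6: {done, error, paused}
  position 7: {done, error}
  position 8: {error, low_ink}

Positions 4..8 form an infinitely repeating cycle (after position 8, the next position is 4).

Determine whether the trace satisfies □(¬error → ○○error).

¬error → ○○error must hold at every position from 0 onward. It fails at position 0, so □(¬error → ○○error) is false.
Positions where ¬error holds: 0, 2.
Check ○○error at each: 0→fails, 2→ok.

No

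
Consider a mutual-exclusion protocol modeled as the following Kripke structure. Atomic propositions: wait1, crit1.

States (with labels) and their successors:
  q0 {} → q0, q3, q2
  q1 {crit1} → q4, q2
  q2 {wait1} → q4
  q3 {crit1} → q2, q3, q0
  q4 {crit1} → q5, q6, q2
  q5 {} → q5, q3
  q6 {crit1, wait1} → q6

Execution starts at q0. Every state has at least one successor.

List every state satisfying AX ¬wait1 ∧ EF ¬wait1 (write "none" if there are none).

States satisfying ¬wait1: {q0, q1, q3, q4, q5}.
States satisfying AX ¬wait1: {q2, q5}.
States satisfying EF ¬wait1: {q0, q1, q2, q3, q4, q5}.
States satisfying AX ¬wait1 ∧ EF ¬wait1: {q2, q5}.

{q2, q5}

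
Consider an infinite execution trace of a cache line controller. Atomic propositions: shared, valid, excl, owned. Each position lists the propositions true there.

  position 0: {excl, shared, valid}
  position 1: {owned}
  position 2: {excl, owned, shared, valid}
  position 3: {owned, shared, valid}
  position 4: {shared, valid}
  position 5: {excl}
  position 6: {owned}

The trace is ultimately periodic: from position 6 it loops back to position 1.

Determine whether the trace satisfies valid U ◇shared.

Walking from position 0: ◇shared first holds at position 0, and valid holds at every earlier position along the way, so valid U ◇shared holds.

Satisfied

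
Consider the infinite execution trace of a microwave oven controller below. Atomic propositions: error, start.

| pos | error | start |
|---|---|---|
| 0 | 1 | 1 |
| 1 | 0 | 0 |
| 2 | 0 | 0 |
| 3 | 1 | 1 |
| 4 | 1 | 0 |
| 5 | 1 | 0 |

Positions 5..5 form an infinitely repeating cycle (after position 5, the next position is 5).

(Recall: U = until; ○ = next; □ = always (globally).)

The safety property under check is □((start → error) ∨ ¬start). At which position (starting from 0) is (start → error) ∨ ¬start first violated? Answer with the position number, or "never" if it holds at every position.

(start → error) ∨ ¬start holds at every position 0..5, and those are all the positions the trace ever visits, so the invariant □((start → error) ∨ ¬start) is never violated.

never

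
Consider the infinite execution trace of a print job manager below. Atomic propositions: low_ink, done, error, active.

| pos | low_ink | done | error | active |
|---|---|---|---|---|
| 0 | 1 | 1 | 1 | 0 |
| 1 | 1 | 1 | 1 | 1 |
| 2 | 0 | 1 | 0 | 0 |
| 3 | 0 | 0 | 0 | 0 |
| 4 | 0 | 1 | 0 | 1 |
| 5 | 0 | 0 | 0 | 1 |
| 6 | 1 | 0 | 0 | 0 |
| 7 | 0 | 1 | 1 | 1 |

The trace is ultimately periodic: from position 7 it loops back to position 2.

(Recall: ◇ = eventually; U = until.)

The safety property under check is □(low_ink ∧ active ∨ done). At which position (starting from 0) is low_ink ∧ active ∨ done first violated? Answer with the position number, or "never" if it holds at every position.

3

Check low_ink ∧ active ∨ done at each position in order: 0 ✓, 1 ✓, 2 ✓.
At position 3 the labels are {}, so low_ink ∧ active ∨ done is false there. This is the first violation.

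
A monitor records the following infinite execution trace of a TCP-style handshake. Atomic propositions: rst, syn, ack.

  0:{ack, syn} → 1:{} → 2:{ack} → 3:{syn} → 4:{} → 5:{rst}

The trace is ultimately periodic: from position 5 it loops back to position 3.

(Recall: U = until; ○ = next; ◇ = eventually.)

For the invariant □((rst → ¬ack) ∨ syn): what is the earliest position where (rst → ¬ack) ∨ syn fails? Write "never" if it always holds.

(rst → ¬ack) ∨ syn holds at every position 0..5, and those are all the positions the trace ever visits, so the invariant □((rst → ¬ack) ∨ syn) is never violated.

never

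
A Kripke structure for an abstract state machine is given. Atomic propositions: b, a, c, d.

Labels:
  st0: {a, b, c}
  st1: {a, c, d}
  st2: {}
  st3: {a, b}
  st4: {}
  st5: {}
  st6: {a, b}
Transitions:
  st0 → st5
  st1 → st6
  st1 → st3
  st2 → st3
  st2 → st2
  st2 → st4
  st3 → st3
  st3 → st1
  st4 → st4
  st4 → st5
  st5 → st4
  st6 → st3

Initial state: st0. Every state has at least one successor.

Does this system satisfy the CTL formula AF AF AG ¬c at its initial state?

States satisfying AF AG ¬c: {st0, st4, st5}.
States satisfying AF AF AG ¬c: {st0, st4, st5}.
st0 ∈ Sat(AF AF AG ¬c).

Holds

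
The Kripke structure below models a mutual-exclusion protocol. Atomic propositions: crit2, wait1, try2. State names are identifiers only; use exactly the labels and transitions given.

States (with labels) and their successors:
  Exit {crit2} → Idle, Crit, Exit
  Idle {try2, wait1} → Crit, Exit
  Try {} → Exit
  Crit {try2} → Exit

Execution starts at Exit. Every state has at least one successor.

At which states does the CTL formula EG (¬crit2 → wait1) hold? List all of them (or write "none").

States satisfying ¬crit2 → wait1: {Exit, Idle}.
States satisfying EG (¬crit2 → wait1): {Exit, Idle}.

{Exit, Idle}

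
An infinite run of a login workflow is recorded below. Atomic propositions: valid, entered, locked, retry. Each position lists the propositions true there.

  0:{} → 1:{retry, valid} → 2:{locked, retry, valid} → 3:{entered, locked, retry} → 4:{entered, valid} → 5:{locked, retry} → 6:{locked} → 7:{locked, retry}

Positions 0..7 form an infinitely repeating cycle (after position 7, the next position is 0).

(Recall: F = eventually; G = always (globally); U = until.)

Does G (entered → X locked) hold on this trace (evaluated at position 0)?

entered → X locked must hold at every position from 0 onward. It fails at position 3, so G (entered → X locked) is false.
Positions where entered holds: 3, 4.
Check X locked at each: 3→fails, 4→ok.

Does not hold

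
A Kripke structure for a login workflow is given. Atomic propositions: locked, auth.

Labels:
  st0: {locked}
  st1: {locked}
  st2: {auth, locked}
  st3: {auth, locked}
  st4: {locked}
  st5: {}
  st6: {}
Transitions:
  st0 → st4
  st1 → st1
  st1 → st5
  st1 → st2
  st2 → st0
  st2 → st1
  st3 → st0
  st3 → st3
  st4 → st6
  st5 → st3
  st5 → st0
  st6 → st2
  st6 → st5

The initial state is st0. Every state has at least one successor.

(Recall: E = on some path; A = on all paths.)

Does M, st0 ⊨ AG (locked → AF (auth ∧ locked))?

Does not hold

States satisfying locked → AF (auth ∧ locked): {st2, st3, st5, st6}.
States satisfying AG (locked → AF (auth ∧ locked)): ∅.
st0 is reachable from st0 and violates locked → AF (auth ∧ locked), so AG fails at st0.
st0 ∉ Sat(AG (locked → AF (auth ∧ locked))).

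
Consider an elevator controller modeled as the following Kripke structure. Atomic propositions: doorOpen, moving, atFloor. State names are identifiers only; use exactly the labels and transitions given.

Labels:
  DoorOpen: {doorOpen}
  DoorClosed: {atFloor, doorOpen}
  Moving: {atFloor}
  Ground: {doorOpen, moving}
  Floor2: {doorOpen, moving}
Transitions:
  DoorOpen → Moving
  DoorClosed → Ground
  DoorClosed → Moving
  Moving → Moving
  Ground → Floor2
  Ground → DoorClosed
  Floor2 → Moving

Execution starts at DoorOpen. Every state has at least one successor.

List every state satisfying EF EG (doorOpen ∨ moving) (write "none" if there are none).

{DoorClosed, Ground}

States satisfying EG (doorOpen ∨ moving): {DoorClosed, Ground}.
States satisfying EF EG (doorOpen ∨ moving): {DoorClosed, Ground}.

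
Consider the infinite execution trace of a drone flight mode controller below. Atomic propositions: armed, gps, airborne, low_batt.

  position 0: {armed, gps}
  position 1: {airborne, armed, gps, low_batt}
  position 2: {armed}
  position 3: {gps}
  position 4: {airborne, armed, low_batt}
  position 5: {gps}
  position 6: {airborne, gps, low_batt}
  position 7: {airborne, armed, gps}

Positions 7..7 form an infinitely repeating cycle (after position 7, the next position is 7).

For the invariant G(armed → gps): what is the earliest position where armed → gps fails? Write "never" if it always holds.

2

Check armed → gps at each position in order: 0 ✓, 1 ✓.
At position 2 the labels are {armed}, so armed → gps is false there. This is the first violation.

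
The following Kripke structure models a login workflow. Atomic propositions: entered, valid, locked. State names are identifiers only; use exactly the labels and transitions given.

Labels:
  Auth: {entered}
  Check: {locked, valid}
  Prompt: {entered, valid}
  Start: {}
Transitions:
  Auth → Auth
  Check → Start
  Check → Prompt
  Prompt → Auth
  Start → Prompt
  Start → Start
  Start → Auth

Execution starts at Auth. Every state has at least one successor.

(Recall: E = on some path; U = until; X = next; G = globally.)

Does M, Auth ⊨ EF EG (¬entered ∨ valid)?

States satisfying EG (¬entered ∨ valid): {Check, Start}.
States satisfying EF EG (¬entered ∨ valid): {Check, Start}.
No suitable path/successor from Auth witnesses the formula.
Auth ∉ Sat(EF EG (¬entered ∨ valid)).

No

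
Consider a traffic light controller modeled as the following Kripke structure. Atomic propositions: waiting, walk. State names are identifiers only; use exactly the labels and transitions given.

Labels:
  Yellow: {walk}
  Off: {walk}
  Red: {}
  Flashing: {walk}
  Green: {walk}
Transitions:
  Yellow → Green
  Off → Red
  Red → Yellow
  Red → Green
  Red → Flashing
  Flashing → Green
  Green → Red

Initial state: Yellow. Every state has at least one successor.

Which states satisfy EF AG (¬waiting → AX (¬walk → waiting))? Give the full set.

none

States satisfying AG (¬waiting → AX (¬walk → waiting)): ∅.
States satisfying EF AG (¬waiting → AX (¬walk → waiting)): ∅.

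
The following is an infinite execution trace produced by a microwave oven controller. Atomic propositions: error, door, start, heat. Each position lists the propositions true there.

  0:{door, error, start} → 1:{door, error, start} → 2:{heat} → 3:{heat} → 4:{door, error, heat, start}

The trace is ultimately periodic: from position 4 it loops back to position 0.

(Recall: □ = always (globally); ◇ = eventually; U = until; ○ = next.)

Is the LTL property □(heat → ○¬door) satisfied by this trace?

Does not hold

heat → ○¬door must hold at every position from 0 onward. It fails at position 3, so □(heat → ○¬door) is false.
Positions where heat holds: 2, 3, 4.
Check ○¬door at each: 2→ok, 3→fails, 4→fails.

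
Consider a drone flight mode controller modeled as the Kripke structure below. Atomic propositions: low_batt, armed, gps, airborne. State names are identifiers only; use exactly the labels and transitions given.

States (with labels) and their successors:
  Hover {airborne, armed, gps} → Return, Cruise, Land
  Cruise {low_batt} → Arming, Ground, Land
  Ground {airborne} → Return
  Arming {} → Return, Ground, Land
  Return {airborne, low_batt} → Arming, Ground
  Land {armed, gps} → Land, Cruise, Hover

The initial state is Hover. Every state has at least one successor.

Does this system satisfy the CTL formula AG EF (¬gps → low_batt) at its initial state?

States satisfying EF (¬gps → low_batt): {Hover, Cruise, Ground, Arming, Return, Land}.
States satisfying AG EF (¬gps → low_batt): {Hover, Cruise, Ground, Arming, Return, Land}.
Every state reachable from Hover satisfies EF (¬gps → low_batt).
Hover ∈ Sat(AG EF (¬gps → low_batt)).

Yes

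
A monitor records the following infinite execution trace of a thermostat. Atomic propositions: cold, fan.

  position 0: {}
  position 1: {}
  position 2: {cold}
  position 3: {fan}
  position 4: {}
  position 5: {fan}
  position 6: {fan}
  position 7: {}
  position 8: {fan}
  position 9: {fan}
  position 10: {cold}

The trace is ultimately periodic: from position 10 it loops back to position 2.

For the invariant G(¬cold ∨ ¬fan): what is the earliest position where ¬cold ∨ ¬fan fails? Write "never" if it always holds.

¬cold ∨ ¬fan holds at every position 0..10, and those are all the positions the trace ever visits, so the invariant G(¬cold ∨ ¬fan) is never violated.

never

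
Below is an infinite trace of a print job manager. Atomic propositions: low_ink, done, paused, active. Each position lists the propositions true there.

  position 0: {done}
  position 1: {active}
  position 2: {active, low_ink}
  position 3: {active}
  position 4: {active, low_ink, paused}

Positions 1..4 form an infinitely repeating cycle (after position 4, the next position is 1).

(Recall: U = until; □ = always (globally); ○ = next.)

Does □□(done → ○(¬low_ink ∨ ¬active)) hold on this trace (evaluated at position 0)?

□(done → ○(¬low_ink ∨ ¬active)) holds at every position 0..4, and those are all positions ever visited, so □□(done → ○(¬low_ink ∨ ¬active)) holds.

Holds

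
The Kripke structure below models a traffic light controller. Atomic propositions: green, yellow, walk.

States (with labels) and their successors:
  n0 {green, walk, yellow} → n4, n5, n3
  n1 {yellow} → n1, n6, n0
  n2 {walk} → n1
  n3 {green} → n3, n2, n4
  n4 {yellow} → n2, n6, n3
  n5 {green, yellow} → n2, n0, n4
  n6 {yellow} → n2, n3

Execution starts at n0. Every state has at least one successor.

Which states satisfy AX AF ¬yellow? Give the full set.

{n3, n4, n6}

States satisfying AF ¬yellow: {n2, n3, n4, n6}.
States satisfying AX AF ¬yellow: {n3, n4, n6}.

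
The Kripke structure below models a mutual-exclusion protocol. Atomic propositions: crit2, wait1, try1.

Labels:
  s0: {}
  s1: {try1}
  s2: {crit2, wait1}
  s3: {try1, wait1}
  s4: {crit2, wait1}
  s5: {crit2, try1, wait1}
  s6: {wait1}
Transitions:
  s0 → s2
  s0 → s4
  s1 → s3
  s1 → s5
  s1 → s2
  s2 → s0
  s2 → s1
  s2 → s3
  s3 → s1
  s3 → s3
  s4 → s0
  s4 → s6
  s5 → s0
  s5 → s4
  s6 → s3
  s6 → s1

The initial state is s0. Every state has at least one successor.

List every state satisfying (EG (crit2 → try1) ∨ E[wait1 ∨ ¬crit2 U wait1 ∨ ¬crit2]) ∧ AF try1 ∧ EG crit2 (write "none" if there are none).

none

States satisfying crit2 → try1: {s0, s1, s3, s5, s6}.
States satisfying EG (crit2 → try1): {s1, s3, s6}.
States satisfying wait1 ∨ ¬crit2: {s0, s1, s2, s3, s4, s5, s6}.
States satisfying E[wait1 ∨ ¬crit2 U wait1 ∨ ¬crit2]: {s0, s1, s2, s3, s4, s5, s6}.
States satisfying try1: {s1, s3, s5}.
States satisfying AF try1: {s1, s3, s5, s6}.
States satisfying crit2: {s2, s4, s5}.
States satisfying EG crit2: ∅.
States satisfying AF try1 ∧ EG crit2: ∅.
States satisfying (EG (crit2 → try1) ∨ E[wait1 ∨ ¬crit2 U wait1 ∨ ¬crit2]) ∧ AF try1 ∧ EG crit2: ∅.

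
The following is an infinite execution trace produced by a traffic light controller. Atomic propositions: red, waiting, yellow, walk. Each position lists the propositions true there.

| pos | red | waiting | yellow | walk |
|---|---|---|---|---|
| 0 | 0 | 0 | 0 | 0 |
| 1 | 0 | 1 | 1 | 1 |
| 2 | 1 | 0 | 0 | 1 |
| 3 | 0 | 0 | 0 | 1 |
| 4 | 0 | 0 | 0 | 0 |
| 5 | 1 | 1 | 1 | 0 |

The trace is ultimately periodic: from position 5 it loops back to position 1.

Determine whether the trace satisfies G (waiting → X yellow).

Violated

waiting → X yellow must hold at every position from 0 onward. It fails at position 1, so G (waiting → X yellow) is false.
Positions where waiting holds: 1, 5.
Check X yellow at each: 1→fails, 5→ok.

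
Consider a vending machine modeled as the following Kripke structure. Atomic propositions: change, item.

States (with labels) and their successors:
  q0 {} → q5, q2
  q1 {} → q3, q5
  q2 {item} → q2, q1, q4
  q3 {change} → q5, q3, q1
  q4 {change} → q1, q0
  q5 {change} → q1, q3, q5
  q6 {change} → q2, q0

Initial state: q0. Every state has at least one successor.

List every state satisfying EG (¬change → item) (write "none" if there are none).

{q2, q3, q5, q6}

States satisfying ¬change → item: {q2, q3, q4, q5, q6}.
States satisfying EG (¬change → item): {q2, q3, q5, q6}.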